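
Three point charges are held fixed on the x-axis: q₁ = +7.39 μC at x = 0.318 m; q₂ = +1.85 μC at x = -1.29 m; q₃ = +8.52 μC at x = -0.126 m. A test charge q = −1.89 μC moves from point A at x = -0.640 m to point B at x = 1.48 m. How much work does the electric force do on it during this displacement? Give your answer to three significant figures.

-0.252 J

The work done by the electric force is W_field = −ΔU = −q(V_B − V_A) = q(V_A − V_B).
At A: distances to the source charges are 0.958 m, 0.650 m, 0.514 m; V_A = Σ kqᵢ/rᵢ = 2.44×10⁵ V.
At B: distances to the source charges are 1.16 m, 2.77 m, 1.61 m; V_B = Σ kqᵢ/rᵢ = 1.11×10⁵ V.
ΔV = V_B − V_A = -1.33×10⁵ V.
W_field = −qΔV = −(-1.89×10⁻⁶ C)(-1.33×10⁵ V) = -0.252 J.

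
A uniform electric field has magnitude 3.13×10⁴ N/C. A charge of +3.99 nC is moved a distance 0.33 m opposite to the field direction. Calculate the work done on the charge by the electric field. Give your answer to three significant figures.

The potential change for a displacement 0.33 m opposite to the field direction is ΔV = +Ed = 1.03×10⁴ V.
W_field = −qΔV = -4.12×10⁻⁵ J.

-4.12×10⁻⁵ J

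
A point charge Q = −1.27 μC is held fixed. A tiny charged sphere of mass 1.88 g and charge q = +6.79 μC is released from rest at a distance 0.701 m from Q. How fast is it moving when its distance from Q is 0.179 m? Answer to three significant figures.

Only the electrostatic force acts, so mechanical energy is conserved: ½mv² = U₁ − U₂ = kQq(1/r₁ − 1/r₂).
U₁ − U₂ = (8.99×10⁹ N·m²/C²)(-1.27×10⁻⁶ C)(6.79×10⁻⁶ C)(1/0.701 − 1/0.179) = 0.323 J.
v = √(2·0.323/1.88×10⁻³) = 18.5 m/s.

18.5 m/s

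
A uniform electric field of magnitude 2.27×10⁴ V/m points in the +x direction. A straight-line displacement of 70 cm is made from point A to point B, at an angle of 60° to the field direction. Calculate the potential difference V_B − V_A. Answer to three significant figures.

-7940 V

Only the component of displacement along E changes the potential: ΔV = −E·d·cosθ.
ΔV = −(2.27×10⁴ V/m)(0.700 m)cos60° = -7940 V.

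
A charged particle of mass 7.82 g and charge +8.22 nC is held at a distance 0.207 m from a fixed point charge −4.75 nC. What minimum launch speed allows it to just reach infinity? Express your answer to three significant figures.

0.0208 m/s

To just escape, total mechanical energy must reach zero at infinity: ½mv²_min + U = 0, so ½mv²_min = −U = |kQq|/r.
|U| = |kQq|/r = (8.99×10⁹ N·m²/C²)(4.75×10⁻⁹)(8.22×10⁻⁹)/(0.207) = 1.70×10⁻⁶ J.
v_min = √(2|U|/m) = √(2·1.70×10⁻⁶/7.82×10⁻³) = 0.0208 m/s.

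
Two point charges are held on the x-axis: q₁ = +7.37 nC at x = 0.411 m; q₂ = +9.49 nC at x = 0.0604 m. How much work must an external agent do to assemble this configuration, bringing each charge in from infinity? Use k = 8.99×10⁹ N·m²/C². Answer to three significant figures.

1.79×10⁻⁶ J

The assembly work is the sum of pairwise potential energies, U = Σ_{i<j} kqᵢqⱼ/rᵢⱼ.
Pair separations: r₁₂ = 0.351 m.
U = (1.79×10⁻⁶) = 1.79×10⁻⁶ J.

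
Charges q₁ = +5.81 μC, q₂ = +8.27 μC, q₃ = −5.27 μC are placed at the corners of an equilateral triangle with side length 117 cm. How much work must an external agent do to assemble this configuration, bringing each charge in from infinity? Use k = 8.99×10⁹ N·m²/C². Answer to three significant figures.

The assembly work is the sum of pairwise potential energies, U = Σ_{i<j} kqᵢqⱼ/rᵢⱼ.
All three pair separations equal the side length, 1.17 m.
U = (0.369) + (-0.235) + (-0.335) = -0.201 J.

-0.201 J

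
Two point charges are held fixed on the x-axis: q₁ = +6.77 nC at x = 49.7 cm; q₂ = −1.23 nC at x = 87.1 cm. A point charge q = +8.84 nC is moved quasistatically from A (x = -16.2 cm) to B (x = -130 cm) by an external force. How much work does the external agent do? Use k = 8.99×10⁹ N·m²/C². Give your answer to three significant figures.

For quasistatic motion the external work equals the change in potential energy: W_ext = qΔV = q(V_B − V_A).
At A: distances to the source charges are 0.659 m, 1.03 m; V_A = Σ kqᵢ/rᵢ = 81.7 V.
At B: distances to the source charges are 1.80 m, 2.17 m; V_B = Σ kqᵢ/rᵢ = 28.8 V.
ΔV = V_B − V_A = -52.9 V.
W_ext = qΔV = (8.84×10⁻⁹ C)(-52.9 V) = -4.67×10⁻⁷ J.

-4.67×10⁻⁷ J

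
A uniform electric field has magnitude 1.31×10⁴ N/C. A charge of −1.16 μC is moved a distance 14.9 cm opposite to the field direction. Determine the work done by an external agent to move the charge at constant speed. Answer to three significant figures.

The potential change for a displacement 14.9 cm opposite to the field direction is ΔV = +Ed = 1950 V.
W_ext = qΔV = -2.26×10⁻³ J.

-2.26×10⁻³ J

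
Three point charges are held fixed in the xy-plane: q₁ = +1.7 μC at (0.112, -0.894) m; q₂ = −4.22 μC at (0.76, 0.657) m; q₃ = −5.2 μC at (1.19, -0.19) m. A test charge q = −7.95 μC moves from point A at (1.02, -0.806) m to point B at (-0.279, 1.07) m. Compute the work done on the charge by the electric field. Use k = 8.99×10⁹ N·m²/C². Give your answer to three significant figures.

The work done by the electric force is W_field = −ΔU = −q(V_B − V_A) = q(V_A − V_B).
At A: distances to the source charges are 0.912 m, 1.49 m, 0.639 m; V_A = Σ kqᵢ/rᵢ = -8.19×10⁴ V.
At B: distances to the source charges are 2.00 m, 1.12 m, 1.94 m; V_B = Σ kqᵢ/rᵢ = -5.05×10⁴ V.
ΔV = V_B − V_A = 3.15×10⁴ V.
W_field = −qΔV = −(-7.95×10⁻⁶ C)(3.15×10⁴ V) = 0.250 J.

0.250 J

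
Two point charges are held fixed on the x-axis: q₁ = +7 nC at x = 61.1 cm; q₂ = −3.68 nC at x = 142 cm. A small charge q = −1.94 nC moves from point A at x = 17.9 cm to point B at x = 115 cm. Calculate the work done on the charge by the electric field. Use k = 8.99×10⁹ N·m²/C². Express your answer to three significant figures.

The work done by the electric force is W_field = −ΔU = −q(V_B − V_A) = q(V_A − V_B).
At A: distances to the source charges are 0.432 m, 1.24 m; V_A = Σ kqᵢ/rᵢ = 119 V.
At B: distances to the source charges are 0.539 m, 0.270 m; V_B = Σ kqᵢ/rᵢ = -5.78 V.
ΔV = V_B − V_A = -125 V.
W_field = −qΔV = −(-1.94×10⁻⁹ C)(-125 V) = -2.42×10⁻⁷ J.

-2.42×10⁻⁷ J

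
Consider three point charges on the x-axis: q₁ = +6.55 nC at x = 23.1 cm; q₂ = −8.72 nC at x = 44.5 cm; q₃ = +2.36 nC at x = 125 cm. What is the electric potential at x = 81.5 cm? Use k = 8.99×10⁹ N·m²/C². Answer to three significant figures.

-62.3 V

Electric potential is a scalar, so the contributions from each charge add algebraically: V = Σ kqᵢ/rᵢ.
Distances from the field point to each charge: r₁ = 0.584 m, r₂ = 0.370 m, r₃ = 0.435 m.
V = k[(6.55×10⁻⁹)/(0.584) + (-8.72×10⁻⁹)/(0.370) + (2.36×10⁻⁹)/(0.435)] = -62.3 V.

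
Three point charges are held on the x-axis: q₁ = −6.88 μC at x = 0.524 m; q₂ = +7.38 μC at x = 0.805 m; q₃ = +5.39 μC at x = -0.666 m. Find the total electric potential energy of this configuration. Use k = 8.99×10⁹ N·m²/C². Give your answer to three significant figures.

The work to assemble the configuration equals its total potential energy, U = Σ kqᵢqⱼ/rᵢⱼ over all pairs.
Pair separations: r₁₂ = 0.281 m, r₁₃ = 1.19 m, r₂₃ = 1.47 m.
U = (-1.62) + (-0.280) + (0.243) = -1.66 J.

-1.66 J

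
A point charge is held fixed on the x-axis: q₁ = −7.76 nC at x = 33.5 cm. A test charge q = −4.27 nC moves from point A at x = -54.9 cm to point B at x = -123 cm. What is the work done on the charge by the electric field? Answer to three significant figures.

1.47×10⁻⁷ J

The work done by the electric force is W_field = −ΔU = −q(V_B − V_A) = q(V_A − V_B).
At A: distance to the source charge is 0.884 m; V_A = kq₁/r = -78.9 V.
At B: distance to the source charge is 1.56 m; V_B = kq₁/r = -44.6 V.
ΔV = V_B − V_A = 34.3 V.
W_field = −qΔV = −(-4.27×10⁻⁹ C)(34.3 V) = 1.47×10⁻⁷ J.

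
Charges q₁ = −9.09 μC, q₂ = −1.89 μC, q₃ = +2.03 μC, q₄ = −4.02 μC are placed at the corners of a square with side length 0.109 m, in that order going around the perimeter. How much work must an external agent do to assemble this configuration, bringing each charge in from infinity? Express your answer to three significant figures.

The work to assemble the configuration equals its total potential energy, U = Σ kqᵢqⱼ/rᵢⱼ over all pairs.
The four side pairs have separation 0.109 m and the two diagonal pairs 0.154 m.
Summing all 6 pair terms gives U = 2.81 J.

2.81 J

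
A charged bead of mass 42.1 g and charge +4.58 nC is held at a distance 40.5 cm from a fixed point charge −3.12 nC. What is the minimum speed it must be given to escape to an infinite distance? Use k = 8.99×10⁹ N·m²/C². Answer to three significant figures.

To just escape, total mechanical energy must reach zero at infinity: ½mv²_min + U = 0, so ½mv²_min = −U = |kQq|/r.
|U| = |kQq|/r = (8.99×10⁹ N·m²/C²)(3.12×10⁻⁹)(4.58×10⁻⁹)/(0.405) = 3.17×10⁻⁷ J.
v_min = √(2|U|/m) = √(2·3.17×10⁻⁷/0.0421) = 3.88×10⁻³ m/s.

3.88×10⁻³ m/s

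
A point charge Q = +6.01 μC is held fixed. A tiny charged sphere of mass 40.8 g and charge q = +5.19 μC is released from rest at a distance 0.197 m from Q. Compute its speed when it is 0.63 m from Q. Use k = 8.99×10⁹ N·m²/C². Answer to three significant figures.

6.93 m/s

Only the electrostatic force acts, so mechanical energy is conserved: ½mv² = U₁ − U₂ = kQq(1/r₁ − 1/r₂).
U₁ − U₂ = (8.99×10⁹ N·m²/C²)(6.01×10⁻⁶ C)(5.19×10⁻⁶ C)(1/0.197 − 1/0.630) = 0.978 J.
v = √(2·0.978/0.0408) = 6.93 m/s.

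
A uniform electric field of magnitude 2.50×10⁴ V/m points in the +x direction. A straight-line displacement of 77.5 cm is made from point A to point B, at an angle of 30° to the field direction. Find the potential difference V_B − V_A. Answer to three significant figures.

Only the component of displacement along E changes the potential: ΔV = −E·d·cosθ.
ΔV = −(2.50×10⁴ V/m)(0.775 m)cos30° = -1.68×10⁴ V.

-1.68×10⁴ V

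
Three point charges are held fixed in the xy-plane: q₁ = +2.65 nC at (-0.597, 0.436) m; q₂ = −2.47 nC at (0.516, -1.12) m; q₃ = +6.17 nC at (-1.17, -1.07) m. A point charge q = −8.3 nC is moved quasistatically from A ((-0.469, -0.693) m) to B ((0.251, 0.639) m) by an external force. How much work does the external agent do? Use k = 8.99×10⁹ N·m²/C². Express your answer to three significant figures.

For quasistatic motion the external work equals the change in potential energy: W_ext = qΔV = q(V_B − V_A).
At A: distances to the source charges are 1.14 m, 1.07 m, 0.796 m; V_A = Σ kqᵢ/rᵢ = 70.0 V.
At B: distances to the source charges are 0.872 m, 1.78 m, 2.22 m; V_B = Σ kqᵢ/rᵢ = 39.8 V.
ΔV = V_B − V_A = -30.2 V.
W_ext = qΔV = (-8.30×10⁻⁹ C)(-30.2 V) = 2.50×10⁻⁷ J.

2.50×10⁻⁷ J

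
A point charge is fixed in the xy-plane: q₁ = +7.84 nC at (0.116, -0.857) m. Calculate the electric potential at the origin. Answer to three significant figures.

The total potential is the scalar sum of each charge's contribution, V = Σ kqᵢ/rᵢ.
Distances from the field point to each charge: r₁ = 0.865 m.
V = k[(7.84×10⁻⁹)/(0.865)] = 81.5 V.

81.5 V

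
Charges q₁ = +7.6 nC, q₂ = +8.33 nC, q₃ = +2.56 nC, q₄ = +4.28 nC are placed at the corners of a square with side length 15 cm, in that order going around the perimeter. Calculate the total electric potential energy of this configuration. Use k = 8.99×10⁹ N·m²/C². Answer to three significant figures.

1.00×10⁻⁵ J

The assembly work is the sum of pairwise potential energies, U = Σ_{i<j} kqᵢqⱼ/rᵢⱼ.
The four side pairs have separation 0.150 m and the two diagonal pairs 0.212 m.
Summing all 6 pair terms gives U = 1.00×10⁻⁵ J.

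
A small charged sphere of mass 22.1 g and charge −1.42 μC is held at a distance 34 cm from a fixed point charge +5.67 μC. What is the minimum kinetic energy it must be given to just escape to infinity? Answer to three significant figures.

To just escape, total mechanical energy must reach zero at infinity: ½mv²_min + U = 0, so ½mv²_min = −U = |kQq|/r.
|U| = |kQq|/r = (8.99×10⁹ N·m²/C²)(5.67×10⁻⁶)(1.42×10⁻⁶)/(0.340) = 0.213 J.

0.213 J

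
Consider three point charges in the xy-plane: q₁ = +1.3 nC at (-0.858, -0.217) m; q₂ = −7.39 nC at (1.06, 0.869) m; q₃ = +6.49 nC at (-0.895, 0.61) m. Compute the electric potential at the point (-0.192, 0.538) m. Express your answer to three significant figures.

42.9 V

The total potential is the scalar sum of each charge's contribution, V = Σ kqᵢ/rᵢ.
Distances from the field point to each charge: r₁ = 1.01 m, r₂ = 1.30 m, r₃ = 0.707 m.
V = k[(1.30×10⁻⁹)/(1.01) + (-7.39×10⁻⁹)/(1.30) + (6.49×10⁻⁹)/(0.707)] = 42.9 V.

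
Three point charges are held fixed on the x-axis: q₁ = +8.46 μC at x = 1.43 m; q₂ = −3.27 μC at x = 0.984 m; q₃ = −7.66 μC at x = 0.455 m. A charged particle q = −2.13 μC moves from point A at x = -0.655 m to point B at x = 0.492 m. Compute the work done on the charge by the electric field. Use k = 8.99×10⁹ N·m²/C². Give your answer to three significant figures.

-3.83 J

The work done by the electric force is W_field = −ΔU = −q(V_B − V_A) = q(V_A − V_B).
At A: distances to the source charges are 2.08 m, 1.64 m, 1.11 m; V_A = Σ kqᵢ/rᵢ = -4.35×10⁴ V.
At B: distances to the source charges are 0.938 m, 0.492 m, 0.0370 m; V_B = Σ kqᵢ/rᵢ = -1.84×10⁶ V.
ΔV = V_B − V_A = -1.80×10⁶ V.
W_field = −qΔV = −(-2.13×10⁻⁶ C)(-1.80×10⁶ V) = -3.83 J.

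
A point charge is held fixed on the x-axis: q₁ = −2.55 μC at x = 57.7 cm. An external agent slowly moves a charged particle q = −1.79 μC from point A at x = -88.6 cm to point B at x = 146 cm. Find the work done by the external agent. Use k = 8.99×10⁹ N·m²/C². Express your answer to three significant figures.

For quasistatic motion the external work equals the change in potential energy: W_ext = qΔV = q(V_B − V_A).
At A: distance to the source charge is 1.46 m; V_A = kq₁/r = -1.57×10⁴ V.
At B: distance to the source charge is 0.883 m; V_B = kq₁/r = -2.60×10⁴ V.
ΔV = V_B − V_A = -1.03×10⁴ V.
W_ext = qΔV = (-1.79×10⁻⁶ C)(-1.03×10⁴ V) = 0.0184 J.

0.0184 J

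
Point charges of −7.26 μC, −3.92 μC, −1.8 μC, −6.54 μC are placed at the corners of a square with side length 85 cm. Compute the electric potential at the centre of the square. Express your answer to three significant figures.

-2.92×10⁵ V

The total potential is the scalar sum of each charge's contribution, V = Σ kqᵢ/rᵢ.
The distance from each corner to the centre is a√2/2 = 0.601 m.
V = k[(-7.26×10⁻⁶)/(0.601) + (-3.92×10⁻⁶)/(0.601) + (-1.80×10⁻⁶)/(0.601) + (-6.54×10⁻⁶)/(0.601)] = -2.92×10⁵ V.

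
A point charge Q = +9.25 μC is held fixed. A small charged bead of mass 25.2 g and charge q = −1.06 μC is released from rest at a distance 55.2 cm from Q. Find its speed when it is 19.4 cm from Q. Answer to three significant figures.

4.84 m/s

Only the electrostatic force acts, so mechanical energy is conserved: ½mv² = U₁ − U₂ = kQq(1/r₁ − 1/r₂).
U₁ − U₂ = (8.99×10⁹ N·m²/C²)(9.25×10⁻⁶ C)(-1.06×10⁻⁶ C)(1/0.552 − 1/0.194) = 0.295 J.
v = √(2·0.295/0.0252) = 4.84 m/s.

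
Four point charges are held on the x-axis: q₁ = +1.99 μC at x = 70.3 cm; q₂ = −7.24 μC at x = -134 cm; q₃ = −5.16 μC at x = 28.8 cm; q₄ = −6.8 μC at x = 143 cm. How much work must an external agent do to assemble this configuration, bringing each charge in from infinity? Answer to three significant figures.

0.189 J

The work to assemble the configuration equals its total potential energy, U = Σ kqᵢqⱼ/rᵢⱼ over all pairs.
Pair separations: r₁₂ = 2.04 m, r₁₃ = 0.415 m, r₁₄ = 0.727 m, r₂₃ = 1.63 m, r₂₄ = 2.77 m, r₃₄ = 1.14 m.
Summing all 6 pair terms gives U = 0.189 J.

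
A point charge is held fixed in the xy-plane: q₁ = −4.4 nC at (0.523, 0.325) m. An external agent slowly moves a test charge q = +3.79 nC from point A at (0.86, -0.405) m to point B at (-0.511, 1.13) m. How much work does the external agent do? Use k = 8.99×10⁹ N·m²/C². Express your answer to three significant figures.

For quasistatic motion the external work equals the change in potential energy: W_ext = qΔV = q(V_B − V_A).
At A: distance to the source charge is 0.804 m; V_A = kq₁/r = -49.2 V.
At B: distance to the source charge is 1.31 m; V_B = kq₁/r = -30.2 V.
ΔV = V_B − V_A = 19.0 V.
W_ext = qΔV = (3.79×10⁻⁹ C)(19.0 V) = 7.21×10⁻⁸ J.

7.21×10⁻⁸ J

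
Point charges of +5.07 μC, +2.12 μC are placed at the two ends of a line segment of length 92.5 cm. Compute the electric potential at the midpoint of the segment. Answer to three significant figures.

1.40×10⁵ V

The total potential is the scalar sum of each charge's contribution, V = Σ kqᵢ/rᵢ.
Each charge is 0.463 m from the midpoint.
V = k[(5.07×10⁻⁶)/(0.463) + (2.12×10⁻⁶)/(0.463)] = 1.40×10⁵ V.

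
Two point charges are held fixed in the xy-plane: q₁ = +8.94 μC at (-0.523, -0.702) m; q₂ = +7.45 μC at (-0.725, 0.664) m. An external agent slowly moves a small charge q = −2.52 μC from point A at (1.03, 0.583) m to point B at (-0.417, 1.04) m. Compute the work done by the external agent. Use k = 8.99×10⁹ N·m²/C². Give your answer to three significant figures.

For quasistatic motion the external work equals the change in potential energy: W_ext = qΔV = q(V_B − V_A).
At A: distances to the source charges are 2.02 m, 1.76 m; V_A = Σ kqᵢ/rᵢ = 7.80×10⁴ V.
At B: distances to the source charges are 1.75 m, 0.486 m; V_B = Σ kqᵢ/rᵢ = 1.84×10⁵ V.
ΔV = V_B − V_A = 1.06×10⁵ V.
W_ext = qΔV = (-2.52×10⁻⁶ C)(1.06×10⁵ V) = -0.267 J.

-0.267 J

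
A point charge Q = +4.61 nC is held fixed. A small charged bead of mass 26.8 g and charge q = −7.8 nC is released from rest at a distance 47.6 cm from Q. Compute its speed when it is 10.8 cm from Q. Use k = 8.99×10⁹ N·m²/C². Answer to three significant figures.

0.0131 m/s

Only the electrostatic force acts, so mechanical energy is conserved: ½mv² = U₁ − U₂ = kQq(1/r₁ − 1/r₂).
U₁ − U₂ = (8.99×10⁹ N·m²/C²)(4.61×10⁻⁹ C)(-7.80×10⁻⁹ C)(1/0.476 − 1/0.108) = 2.31×10⁻⁶ J.
v = √(2·2.31×10⁻⁶/0.0268) = 0.0131 m/s.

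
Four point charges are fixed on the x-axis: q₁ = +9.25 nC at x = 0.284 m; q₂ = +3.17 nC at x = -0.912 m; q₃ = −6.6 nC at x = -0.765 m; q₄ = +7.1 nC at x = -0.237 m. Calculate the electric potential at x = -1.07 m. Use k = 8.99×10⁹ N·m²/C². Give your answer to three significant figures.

Electric potential is a scalar, so the contributions from each charge add algebraically: V = Σ kqᵢ/rᵢ.
Distances from the field point to each charge: r₁ = 1.35 m, r₂ = 0.158 m, r₃ = 0.305 m, r₄ = 0.833 m.
V = k[(9.25×10⁻⁹)/(1.35) + (3.17×10⁻⁹)/(0.158) + (-6.60×10⁻⁹)/(0.305) + (7.10×10⁻⁹)/(0.833)] = 124 V.

124 V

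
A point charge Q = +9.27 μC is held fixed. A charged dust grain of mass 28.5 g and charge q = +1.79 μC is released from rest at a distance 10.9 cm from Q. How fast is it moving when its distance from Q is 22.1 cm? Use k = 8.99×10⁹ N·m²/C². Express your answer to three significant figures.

Only the electrostatic force acts, so mechanical energy is conserved: ½mv² = U₁ − U₂ = kQq(1/r₁ − 1/r₂).
U₁ − U₂ = (8.99×10⁹ N·m²/C²)(9.27×10⁻⁶ C)(1.79×10⁻⁶ C)(1/0.109 − 1/0.221) = 0.694 J.
v = √(2·0.694/0.0285) = 6.98 m/s.

6.98 m/s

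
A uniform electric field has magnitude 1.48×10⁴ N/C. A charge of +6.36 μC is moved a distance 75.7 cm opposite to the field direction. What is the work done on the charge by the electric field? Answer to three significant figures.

-0.0713 J

The potential change for a displacement 75.7 cm opposite to the field direction is ΔV = +Ed = 1.12×10⁴ V.
W_field = −qΔV = -0.0713 J.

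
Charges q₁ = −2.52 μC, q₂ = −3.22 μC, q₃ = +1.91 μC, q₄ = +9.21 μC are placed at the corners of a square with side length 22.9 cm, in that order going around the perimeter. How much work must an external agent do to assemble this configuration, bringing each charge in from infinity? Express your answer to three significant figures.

-1.10 J

The assembly work is the sum of pairwise potential energies, U = Σ_{i<j} kqᵢqⱼ/rᵢⱼ.
The four side pairs have separation 0.229 m and the two diagonal pairs 0.324 m.
Summing all 6 pair terms gives U = -1.10 J.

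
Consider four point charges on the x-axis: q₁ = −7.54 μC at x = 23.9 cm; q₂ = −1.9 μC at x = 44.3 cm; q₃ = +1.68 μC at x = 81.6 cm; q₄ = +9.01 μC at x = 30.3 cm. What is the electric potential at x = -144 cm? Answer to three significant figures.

Electric potential is a scalar, so the contributions from each charge add algebraically: V = Σ kqᵢ/rᵢ.
Distances from the field point to each charge: r₁ = 1.68 m, r₂ = 1.88 m, r₃ = 2.26 m, r₄ = 1.74 m.
V = k[(-7.54×10⁻⁶)/(1.68) + (-1.90×10⁻⁶)/(1.88) + (1.68×10⁻⁶)/(2.26) + (9.01×10⁻⁶)/(1.74)] = 3720 V.

3720 V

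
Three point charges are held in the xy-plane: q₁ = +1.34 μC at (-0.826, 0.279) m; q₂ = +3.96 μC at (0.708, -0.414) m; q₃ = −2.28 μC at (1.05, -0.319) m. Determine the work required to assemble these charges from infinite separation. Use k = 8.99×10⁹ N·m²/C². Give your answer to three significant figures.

The work to assemble the configuration equals its total potential energy, U = Σ kqᵢqⱼ/rᵢⱼ over all pairs.
Pair separations: r₁₂ = 1.68 m, r₁₃ = 1.97 m, r₂₃ = 0.355 m.
U = (0.0283) + (-0.0139) + (-0.229) = -0.214 J.

-0.214 J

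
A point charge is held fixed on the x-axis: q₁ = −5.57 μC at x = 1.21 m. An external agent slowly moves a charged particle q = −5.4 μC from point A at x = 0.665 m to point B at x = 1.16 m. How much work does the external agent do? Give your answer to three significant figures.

4.91 J

For quasistatic motion the external work equals the change in potential energy: W_ext = qΔV = q(V_B − V_A).
At A: distance to the source charge is 0.545 m; V_A = kq₁/r = -9.19×10⁴ V.
At B: distance to the source charge is 0.0500 m; V_B = kq₁/r = -1.00×10⁶ V.
ΔV = V_B − V_A = -9.10×10⁵ V.
W_ext = qΔV = (-5.40×10⁻⁶ C)(-9.10×10⁵ V) = 4.91 J.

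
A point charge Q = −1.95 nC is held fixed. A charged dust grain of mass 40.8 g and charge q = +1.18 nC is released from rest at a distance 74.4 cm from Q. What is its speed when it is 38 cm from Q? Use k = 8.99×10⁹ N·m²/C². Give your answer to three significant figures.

1.14×10⁻³ m/s

Only the electrostatic force acts, so mechanical energy is conserved: ½mv² = U₁ − U₂ = kQq(1/r₁ − 1/r₂).
U₁ − U₂ = (8.99×10⁹ N·m²/C²)(-1.95×10⁻⁹ C)(1.18×10⁻⁹ C)(1/0.744 − 1/0.380) = 2.66×10⁻⁸ J.
v = √(2·2.66×10⁻⁸/0.0408) = 1.14×10⁻³ m/s.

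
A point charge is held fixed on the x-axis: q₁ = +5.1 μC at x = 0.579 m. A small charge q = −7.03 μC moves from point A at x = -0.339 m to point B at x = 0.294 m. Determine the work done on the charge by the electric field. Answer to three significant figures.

The work done by the electric force is W_field = −ΔU = −q(V_B − V_A) = q(V_A − V_B).
At A: distance to the source charge is 0.918 m; V_A = kq₁/r = 4.99×10⁴ V.
At B: distance to the source charge is 0.285 m; V_B = kq₁/r = 1.61×10⁵ V.
ΔV = V_B − V_A = 1.11×10⁵ V.
W_field = −qΔV = −(-7.03×10⁻⁶ C)(1.11×10⁵ V) = 0.780 J.

0.780 J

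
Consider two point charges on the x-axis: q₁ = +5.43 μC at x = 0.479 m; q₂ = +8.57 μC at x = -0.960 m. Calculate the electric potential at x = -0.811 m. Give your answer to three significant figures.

Electric potential is a scalar, so the contributions from each charge add algebraically: V = Σ kqᵢ/rᵢ.
Distances from the field point to each charge: r₁ = 1.29 m, r₂ = 0.149 m.
V = k[(5.43×10⁻⁶)/(1.29) + (8.57×10⁻⁶)/(0.149)] = 5.55×10⁵ V.

5.55×10⁵ V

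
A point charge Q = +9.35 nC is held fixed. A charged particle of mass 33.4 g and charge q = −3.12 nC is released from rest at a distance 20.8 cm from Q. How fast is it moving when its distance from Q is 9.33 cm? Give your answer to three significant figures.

Only the electrostatic force acts, so mechanical energy is conserved: ½mv² = U₁ − U₂ = kQq(1/r₁ − 1/r₂).
U₁ − U₂ = (8.99×10⁹ N·m²/C²)(9.35×10⁻⁹ C)(-3.12×10⁻⁹ C)(1/0.208 − 1/0.0933) = 1.55×10⁻⁶ J.
v = √(2·1.55×10⁻⁶/0.0334) = 9.63×10⁻³ m/s.

9.63×10⁻³ m/s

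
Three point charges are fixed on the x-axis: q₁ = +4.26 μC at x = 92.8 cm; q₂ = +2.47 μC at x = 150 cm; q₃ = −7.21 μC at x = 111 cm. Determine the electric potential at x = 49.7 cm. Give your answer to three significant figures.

5260 V

The total potential is the scalar sum of each charge's contribution, V = Σ kqᵢ/rᵢ.
Distances from the field point to each charge: r₁ = 0.431 m, r₂ = 1.00 m, r₃ = 0.613 m.
V = k[(4.26×10⁻⁶)/(0.431) + (2.47×10⁻⁶)/(1.00) + (-7.21×10⁻⁶)/(0.613)] = 5260 V.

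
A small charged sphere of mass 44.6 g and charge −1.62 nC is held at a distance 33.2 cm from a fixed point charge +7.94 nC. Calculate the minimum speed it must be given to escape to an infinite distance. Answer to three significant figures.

3.95×10⁻³ m/s

To just escape, total mechanical energy must reach zero at infinity: ½mv²_min + U = 0, so ½mv²_min = −U = |kQq|/r.
|U| = |kQq|/r = (8.99×10⁹ N·m²/C²)(7.94×10⁻⁹)(1.62×10⁻⁹)/(0.332) = 3.48×10⁻⁷ J.
v_min = √(2|U|/m) = √(2·3.48×10⁻⁷/0.0446) = 3.95×10⁻³ m/s.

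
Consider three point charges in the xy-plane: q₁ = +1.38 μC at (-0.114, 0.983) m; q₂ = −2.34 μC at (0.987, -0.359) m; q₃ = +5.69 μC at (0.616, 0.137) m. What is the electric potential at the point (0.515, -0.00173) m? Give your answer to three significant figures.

2.73×10⁵ V

Electric potential is a scalar, so the contributions from each charge add algebraically: V = Σ kqᵢ/rᵢ.
Distances from the field point to each charge: r₁ = 1.17 m, r₂ = 0.592 m, r₃ = 0.172 m.
V = k[(1.38×10⁻⁶)/(1.17) + (-2.34×10⁻⁶)/(0.592) + (5.69×10⁻⁶)/(0.172)] = 2.73×10⁵ V.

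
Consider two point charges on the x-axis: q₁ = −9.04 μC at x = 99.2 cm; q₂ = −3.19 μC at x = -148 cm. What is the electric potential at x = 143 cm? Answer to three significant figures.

The total potential is the scalar sum of each charge's contribution, V = Σ kqᵢ/rᵢ.
Distances from the field point to each charge: r₁ = 0.438 m, r₂ = 2.91 m.
V = k[(-9.04×10⁻⁶)/(0.438) + (-3.19×10⁻⁶)/(2.91)] = -1.95×10⁵ V.

-1.95×10⁵ V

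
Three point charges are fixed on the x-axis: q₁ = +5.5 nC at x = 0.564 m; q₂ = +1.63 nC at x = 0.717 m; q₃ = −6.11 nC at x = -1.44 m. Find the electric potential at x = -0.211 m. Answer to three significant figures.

Electric potential is a scalar, so the contributions from each charge add algebraically: V = Σ kqᵢ/rᵢ.
Distances from the field point to each charge: r₁ = 0.775 m, r₂ = 0.928 m, r₃ = 1.23 m.
V = k[(5.50×10⁻⁹)/(0.775) + (1.63×10⁻⁹)/(0.928) + (-6.11×10⁻⁹)/(1.23)] = 34.9 V.

34.9 V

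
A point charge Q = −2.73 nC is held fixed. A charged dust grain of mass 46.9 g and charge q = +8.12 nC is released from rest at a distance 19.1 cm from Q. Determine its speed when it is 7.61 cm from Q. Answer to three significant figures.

Only the electrostatic force acts, so mechanical energy is conserved: ½mv² = U₁ − U₂ = kQq(1/r₁ − 1/r₂).
U₁ − U₂ = (8.99×10⁹ N·m²/C²)(-2.73×10⁻⁹ C)(8.12×10⁻⁹ C)(1/0.191 − 1/0.0761) = 1.58×10⁻⁶ J.
v = √(2·1.58×10⁻⁶/0.0469) = 8.20×10⁻³ m/s.

8.20×10⁻³ m/s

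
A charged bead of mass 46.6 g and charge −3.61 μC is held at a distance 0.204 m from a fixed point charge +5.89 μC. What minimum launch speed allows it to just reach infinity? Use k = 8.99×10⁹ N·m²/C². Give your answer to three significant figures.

6.34 m/s

To just escape, total mechanical energy must reach zero at infinity: ½mv²_min + U = 0, so ½mv²_min = −U = |kQq|/r.
|U| = |kQq|/r = (8.99×10⁹ N·m²/C²)(5.89×10⁻⁶)(3.61×10⁻⁶)/(0.204) = 0.937 J.
v_min = √(2|U|/m) = √(2·0.937/0.0466) = 6.34 m/s.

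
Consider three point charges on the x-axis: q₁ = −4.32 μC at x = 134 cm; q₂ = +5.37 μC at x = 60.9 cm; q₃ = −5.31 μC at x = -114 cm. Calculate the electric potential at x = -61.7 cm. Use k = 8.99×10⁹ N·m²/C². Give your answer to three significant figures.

-7.17×10⁴ V

Electric potential is a scalar, so the contributions from each charge add algebraically: V = Σ kqᵢ/rᵢ.
Distances from the field point to each charge: r₁ = 1.96 m, r₂ = 1.23 m, r₃ = 0.523 m.
V = k[(-4.32×10⁻⁶)/(1.96) + (5.37×10⁻⁶)/(1.23) + (-5.31×10⁻⁶)/(0.523)] = -7.17×10⁴ V.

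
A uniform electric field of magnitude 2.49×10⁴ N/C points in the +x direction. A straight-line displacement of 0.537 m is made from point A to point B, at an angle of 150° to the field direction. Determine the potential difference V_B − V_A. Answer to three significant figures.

1.16×10⁴ V

Only the component of displacement along E changes the potential: ΔV = −E·d·cosθ.
ΔV = −(2.49×10⁴ V/m)(0.537 m)cos150° = 1.16×10⁴ V.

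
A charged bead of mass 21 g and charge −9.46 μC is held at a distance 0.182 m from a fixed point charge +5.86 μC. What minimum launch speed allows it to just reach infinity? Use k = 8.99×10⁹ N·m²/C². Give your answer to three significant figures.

16.1 m/s

To just escape, total mechanical energy must reach zero at infinity: ½mv²_min + U = 0, so ½mv²_min = −U = |kQq|/r.
|U| = |kQq|/r = (8.99×10⁹ N·m²/C²)(5.86×10⁻⁶)(9.46×10⁻⁶)/(0.182) = 2.74 J.
v_min = √(2|U|/m) = √(2·2.74/0.0210) = 16.1 m/s.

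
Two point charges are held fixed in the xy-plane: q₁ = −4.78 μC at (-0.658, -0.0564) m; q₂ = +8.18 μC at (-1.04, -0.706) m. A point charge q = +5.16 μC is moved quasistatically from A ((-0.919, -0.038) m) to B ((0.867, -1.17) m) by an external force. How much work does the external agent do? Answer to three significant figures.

For quasistatic motion the external work equals the change in potential energy: W_ext = qΔV = q(V_B − V_A).
At A: distances to the source charges are 0.262 m, 0.679 m; V_A = Σ kqᵢ/rᵢ = -5.59×10⁴ V.
At B: distances to the source charges are 1.89 m, 1.96 m; V_B = Σ kqᵢ/rᵢ = 1.47×10⁴ V.
ΔV = V_B − V_A = 7.06×10⁴ V.
W_ext = qΔV = (5.16×10⁻⁶ C)(7.06×10⁴ V) = 0.364 J.

0.364 J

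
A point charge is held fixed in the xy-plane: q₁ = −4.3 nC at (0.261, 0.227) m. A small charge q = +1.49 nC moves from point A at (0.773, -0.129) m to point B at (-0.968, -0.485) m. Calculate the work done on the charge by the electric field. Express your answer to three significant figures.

The work done by the electric force is W_field = −ΔU = −q(V_B − V_A) = q(V_A − V_B).
At A: distance to the source charge is 0.624 m; V_A = kq₁/r = -62.0 V.
At B: distance to the source charge is 1.42 m; V_B = kq₁/r = -27.2 V.
ΔV = V_B − V_A = 34.8 V.
W_field = −qΔV = −(1.49×10⁻⁹ C)(34.8 V) = -5.18×10⁻⁸ J.

-5.18×10⁻⁸ J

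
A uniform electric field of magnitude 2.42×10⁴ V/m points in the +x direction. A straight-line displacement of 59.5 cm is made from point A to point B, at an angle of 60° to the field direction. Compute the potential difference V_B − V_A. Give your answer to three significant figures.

-7200 V

Only the component of displacement along E changes the potential: ΔV = −E·d·cosθ.
ΔV = −(2.42×10⁴ V/m)(0.595 m)cos60° = -7200 V.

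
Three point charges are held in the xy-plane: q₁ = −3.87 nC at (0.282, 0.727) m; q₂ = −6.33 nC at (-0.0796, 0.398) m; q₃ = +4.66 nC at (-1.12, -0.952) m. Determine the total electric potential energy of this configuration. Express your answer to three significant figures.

The work to assemble the configuration equals its total potential energy, U = Σ kqᵢqⱼ/rᵢⱼ over all pairs.
Pair separations: r₁₂ = 0.489 m, r₁₃ = 2.19 m, r₂₃ = 1.70 m.
U = (4.50×10⁻⁷) + (-7.41×10⁻⁸) + (-1.56×10⁻⁷) = 2.21×10⁻⁷ J.

2.21×10⁻⁷ J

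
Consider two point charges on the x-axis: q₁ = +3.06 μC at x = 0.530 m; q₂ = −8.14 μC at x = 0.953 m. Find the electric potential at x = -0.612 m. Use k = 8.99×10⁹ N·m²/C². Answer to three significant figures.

The total potential is the scalar sum of each charge's contribution, V = Σ kqᵢ/rᵢ.
Distances from the field point to each charge: r₁ = 1.14 m, r₂ = 1.56 m.
V = k[(3.06×10⁻⁶)/(1.14) + (-8.14×10⁻⁶)/(1.56)] = -2.27×10⁴ V.

-2.27×10⁴ V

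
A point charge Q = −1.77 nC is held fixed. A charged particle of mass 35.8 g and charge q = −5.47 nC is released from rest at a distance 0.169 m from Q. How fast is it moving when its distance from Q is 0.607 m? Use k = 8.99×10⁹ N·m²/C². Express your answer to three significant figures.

4.56×10⁻³ m/s

Only the electrostatic force acts, so mechanical energy is conserved: ½mv² = U₁ − U₂ = kQq(1/r₁ − 1/r₂).
U₁ − U₂ = (8.99×10⁹ N·m²/C²)(-1.77×10⁻⁹ C)(-5.47×10⁻⁹ C)(1/0.169 − 1/0.607) = 3.72×10⁻⁷ J.
v = √(2·3.72×10⁻⁷/0.0358) = 4.56×10⁻³ m/s.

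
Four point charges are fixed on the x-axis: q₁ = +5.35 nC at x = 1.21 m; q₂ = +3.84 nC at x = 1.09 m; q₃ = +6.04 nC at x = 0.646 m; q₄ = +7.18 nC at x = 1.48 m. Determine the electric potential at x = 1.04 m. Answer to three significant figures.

Electric potential is a scalar, so the contributions from each charge add algebraically: V = Σ kqᵢ/rᵢ.
Distances from the field point to each charge: r₁ = 0.170 m, r₂ = 0.0500 m, r₃ = 0.394 m, r₄ = 0.440 m.
V = k[(5.35×10⁻⁹)/(0.170) + (3.84×10⁻⁹)/(0.0500) + (6.04×10⁻⁹)/(0.394) + (7.18×10⁻⁹)/(0.440)] = 1260 V.

1260 V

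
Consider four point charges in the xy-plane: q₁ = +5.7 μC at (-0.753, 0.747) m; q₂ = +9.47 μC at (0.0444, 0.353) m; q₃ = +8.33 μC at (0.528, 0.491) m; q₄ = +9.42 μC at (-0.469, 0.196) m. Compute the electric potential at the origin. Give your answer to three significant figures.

5.58×10⁵ V

Electric potential is a scalar, so the contributions from each charge add algebraically: V = Σ kqᵢ/rᵢ.
Distances from the field point to each charge: r₁ = 1.06 m, r₂ = 0.356 m, r₃ = 0.721 m, r₄ = 0.508 m.
V = k[(5.70×10⁻⁶)/(1.06) + (9.47×10⁻⁶)/(0.356) + (8.33×10⁻⁶)/(0.721) + (9.42×10⁻⁶)/(0.508)] = 5.58×10⁵ V.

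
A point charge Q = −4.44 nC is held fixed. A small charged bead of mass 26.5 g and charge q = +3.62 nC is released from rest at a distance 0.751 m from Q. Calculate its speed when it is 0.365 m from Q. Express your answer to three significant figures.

Only the electrostatic force acts, so mechanical energy is conserved: ½mv² = U₁ − U₂ = kQq(1/r₁ − 1/r₂).
U₁ − U₂ = (8.99×10⁹ N·m²/C²)(-4.44×10⁻⁹ C)(3.62×10⁻⁹ C)(1/0.751 − 1/0.365) = 2.03×10⁻⁷ J.
v = √(2·2.03×10⁻⁷/0.0265) = 3.92×10⁻³ m/s.

3.92×10⁻³ m/s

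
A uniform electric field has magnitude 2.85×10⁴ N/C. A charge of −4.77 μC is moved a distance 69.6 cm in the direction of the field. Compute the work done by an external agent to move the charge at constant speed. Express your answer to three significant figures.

The potential change for a displacement 69.6 cm in the direction of the field is ΔV = −Ed = -1.98×10⁴ V.
W_ext = qΔV = 0.0946 J.

0.0946 J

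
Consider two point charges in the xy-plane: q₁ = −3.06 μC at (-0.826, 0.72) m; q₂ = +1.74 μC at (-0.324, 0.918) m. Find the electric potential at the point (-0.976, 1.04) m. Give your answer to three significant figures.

Electric potential is a scalar, so the contributions from each charge add algebraically: V = Σ kqᵢ/rᵢ.
Distances from the field point to each charge: r₁ = 0.353 m, r₂ = 0.663 m.
V = k[(-3.06×10⁻⁶)/(0.353) + (1.74×10⁻⁶)/(0.663)] = -5.43×10⁴ V.

-5.43×10⁴ V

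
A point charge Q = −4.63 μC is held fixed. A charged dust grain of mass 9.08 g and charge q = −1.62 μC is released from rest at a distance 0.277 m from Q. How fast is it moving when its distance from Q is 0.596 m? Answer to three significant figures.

Only the electrostatic force acts, so mechanical energy is conserved: ½mv² = U₁ − U₂ = kQq(1/r₁ − 1/r₂).
U₁ − U₂ = (8.99×10⁹ N·m²/C²)(-4.63×10⁻⁶ C)(-1.62×10⁻⁶ C)(1/0.277 − 1/0.596) = 0.130 J.
v = √(2·0.130/9.08×10⁻³) = 5.36 m/s.

5.36 m/s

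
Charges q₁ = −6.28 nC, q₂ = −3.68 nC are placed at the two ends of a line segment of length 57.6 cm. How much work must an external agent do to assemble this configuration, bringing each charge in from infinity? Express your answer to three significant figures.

The work to assemble the configuration equals its total potential energy, U = Σ kqᵢqⱼ/rᵢⱼ over all pairs.
The separation is r = 0.576 m.
U = (3.61×10⁻⁷) = 3.61×10⁻⁷ J.

3.61×10⁻⁷ J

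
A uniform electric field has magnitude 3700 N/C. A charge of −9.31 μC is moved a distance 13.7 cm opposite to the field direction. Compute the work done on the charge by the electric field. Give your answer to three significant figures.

4.72×10⁻³ J

The potential change for a displacement 13.7 cm opposite to the field direction is ΔV = +Ed = 507 V.
W_field = −qΔV = 4.72×10⁻³ J.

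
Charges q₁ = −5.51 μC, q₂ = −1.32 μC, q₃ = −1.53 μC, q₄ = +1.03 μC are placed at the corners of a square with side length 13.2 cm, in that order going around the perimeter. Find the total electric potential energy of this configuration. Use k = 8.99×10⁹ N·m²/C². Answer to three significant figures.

The assembly work is the sum of pairwise potential energies, U = Σ_{i<j} kqᵢqⱼ/rᵢⱼ.
The four side pairs have separation 0.132 m and the two diagonal pairs 0.187 m.
Summing all 6 pair terms gives U = 0.480 J.

0.480 J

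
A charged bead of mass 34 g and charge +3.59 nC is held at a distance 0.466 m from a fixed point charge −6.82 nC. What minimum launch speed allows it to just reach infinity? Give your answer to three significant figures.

5.27×10⁻³ m/s

To just escape, total mechanical energy must reach zero at infinity: ½mv²_min + U = 0, so ½mv²_min = −U = |kQq|/r.
|U| = |kQq|/r = (8.99×10⁹ N·m²/C²)(6.82×10⁻⁹)(3.59×10⁻⁹)/(0.466) = 4.72×10⁻⁷ J.
v_min = √(2|U|/m) = √(2·4.72×10⁻⁷/0.0340) = 5.27×10⁻³ m/s.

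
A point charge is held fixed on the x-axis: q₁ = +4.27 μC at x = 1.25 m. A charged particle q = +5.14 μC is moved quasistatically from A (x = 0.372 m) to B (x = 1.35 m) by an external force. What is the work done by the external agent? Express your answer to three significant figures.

1.75 J

For quasistatic motion the external work equals the change in potential energy: W_ext = qΔV = q(V_B − V_A).
At A: distance to the source charge is 0.878 m; V_A = kq₁/r = 4.37×10⁴ V.
At B: distance to the source charge is 0.100 m; V_B = kq₁/r = 3.84×10⁵ V.
ΔV = V_B − V_A = 3.40×10⁵ V.
W_ext = qΔV = (5.14×10⁻⁶ C)(3.40×10⁵ V) = 1.75 J.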